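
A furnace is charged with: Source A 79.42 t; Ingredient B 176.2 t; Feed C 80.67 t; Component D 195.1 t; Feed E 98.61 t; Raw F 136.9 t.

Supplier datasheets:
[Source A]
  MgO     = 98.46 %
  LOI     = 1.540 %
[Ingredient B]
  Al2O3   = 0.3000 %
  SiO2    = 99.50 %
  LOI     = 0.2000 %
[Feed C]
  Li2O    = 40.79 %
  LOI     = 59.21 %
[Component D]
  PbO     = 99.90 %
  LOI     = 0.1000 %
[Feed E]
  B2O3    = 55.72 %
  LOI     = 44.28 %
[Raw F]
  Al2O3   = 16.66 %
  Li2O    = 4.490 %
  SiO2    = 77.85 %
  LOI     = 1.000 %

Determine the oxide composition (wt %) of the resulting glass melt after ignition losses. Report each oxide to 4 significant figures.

Mid-chain values are shown, rounded to four significant digits, on the page; each numeric step carries exact precision at every stage — each reported result sees exactly one rounding; the derived quantities (the totals, the yield, the six compositions, ignition loss, glass mass) are recomputed in full precision using the weight values for 672.3 t of glass, exactly as shown in the problem or answer text.
Delivered oxide masses:
  PbO: 195.1·0.9990 = 194.9 t
  B2O3: 98.61·0.5572 = 54.95 t
  Al2O3: 176.2·0.003000 + 136.9·0.1666 = 23.34 t
  MgO: 79.42·0.9846 = 78.20 t
  Li2O: 80.67·0.4079 + 136.9·0.04490 = 39.05 t
  SiO2: 176.2·0.9950 + 136.9·0.7785 = 281.9 t
LOI: 79.42·0.01540 + 176.2·0.002000 + 80.67·0.5921 + 195.1·0.001000 + 98.61·0.4428 + 136.9·0.01000 = 94.57 t
The glass mass, total less LOI, = 766.9 − 94.57 = 672.3 t (matching Σ of the oxides)
wt % = 100 × oxide mass / glass mass

Glass mass = 672.3 t (batch 766.9 − LOI 94.57).
Composition: PbO 28.99%, B2O3 8.172%, Al2O3 3.471%, MgO 11.63%, Li2O 5.808%, SiO2 41.93%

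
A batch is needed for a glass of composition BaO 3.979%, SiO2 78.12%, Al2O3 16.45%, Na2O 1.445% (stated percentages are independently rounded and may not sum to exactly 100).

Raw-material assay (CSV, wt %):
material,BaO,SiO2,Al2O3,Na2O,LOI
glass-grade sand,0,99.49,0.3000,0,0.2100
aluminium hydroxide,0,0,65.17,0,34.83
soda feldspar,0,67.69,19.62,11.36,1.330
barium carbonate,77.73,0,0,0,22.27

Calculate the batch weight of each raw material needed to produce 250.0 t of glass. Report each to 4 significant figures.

Working values are displayed rounded to four significant digits. All arithmetic carries full precision in every operation; every reported figure is rounded once only — derived quantities are computed at full float precision (ignition loss, the four compositions, yield, the totals, net glass mass) from the batch weights per 250.0 t of glass, as written in problem or answer.
Oxide mass targets, per 250.0 t glass:
  BaO: 3.979% × 250.0 = 9.948 t
  SiO2: 78.12% × 250.0 = 195.3 t
  Al2O3: 16.45% × 250.0 = 41.12 t
  Na2O: 1.445% × 250.0 = 3.612 t
Balance tally, oxide-wise, working from each reported weight, against the basis in use (every target is met by its sum inside rounding margins):
  BaO: 12.80·0.7773 = 9.949 t (target 9.948 t)
  SiO2: 174.7·0.9949 + 31.80·0.6769 = 195.3 t (target 195.3 t)
  Al2O3: 174.7·0.003000 + 52.73·0.6517 + 31.80·0.1962 = 41.13 t (target 41.12 t)
  Na2O: 31.80·0.1136 = 3.612 t (target 3.612 t)
Glass mass check: batch Σ − ignition loss = 250.0 t (per-oxide target masses sum to 250.0 t; against the stated basis, 250.0 t — a pure rounding effect).
Batch grand total — Σ batch = 272.0 t; the LOI term Σ batch·LOI equals 22.01 t; the yield ratio, glass ÷ batch: 91.91%.

Batch per 250.0 t glass:
  glass-grade sand: 174.7 t
  aluminium hydroxide: 52.73 t
  soda feldspar: 31.80 t
  barium carbonate: 12.80 t
Total batch = 272.0 t; LOI loss = 22.01 t; yield = 91.91%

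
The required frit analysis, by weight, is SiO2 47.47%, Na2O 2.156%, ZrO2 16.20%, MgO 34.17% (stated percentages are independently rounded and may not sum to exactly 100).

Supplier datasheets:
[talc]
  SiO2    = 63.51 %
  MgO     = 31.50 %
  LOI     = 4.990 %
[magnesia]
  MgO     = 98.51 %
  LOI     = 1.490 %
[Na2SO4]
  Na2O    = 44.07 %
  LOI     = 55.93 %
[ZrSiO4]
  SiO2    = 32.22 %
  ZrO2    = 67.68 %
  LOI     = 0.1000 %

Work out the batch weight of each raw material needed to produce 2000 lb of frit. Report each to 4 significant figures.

Batch per 2000 lb frit:
  talc: 1252 lb
  magnesia: 293.4 lb
  Na2SO4: 97.84 lb
  ZrSiO4: 478.7 lb
Total batch = 2122 lb; LOI loss = 122.0 lb; yield = 94.25%

The working math holds exact precision through every step; values along the way are shown, rounded to 4 significant figures, when written out. Exactly one rounding goes into every reported number. Derived quantities are re-derived at exact precision (four oxide percentages, the yield, ignition loss, totals, net glass mass) from the weighed amounts at 2000 lb of glass, as they appear in the question or the answer.
Per-oxide target masses for 2000 lb frit:
  SiO2: 47.47% × 2000 = 949.4 lb
  Na2O: 2.156% × 2000 = 43.12 lb
  ZrO2: 16.20% × 2000 = 324.0 lb
  MgO: 34.17% × 2000 = 683.4 lb
Verifying the oxide balance per the reported batch figures, on the stated basis (oxide sums agree with the targets exact up to rounding of places):
  SiO2: 1252·0.6351 + 478.7·0.3222 = 949.4 lb (target 949.4 lb)
  Na2O: 97.84·0.4407 = 43.12 lb (target 43.12 lb)
  ZrO2: 478.7·0.6768 = 324.0 lb (target 324.0 lb)
  MgO: 1252·0.3150 + 293.4·0.9851 = 683.4 lb (target 683.4 lb)
Mass balance on the glass: total charge less LOI = 2000 lb (the targets, summed, come to 2000 lb; the stated basis being 2000 lb — rounding explains the deltas).
Batch total: Σ batch = 2122 lb; LOI loss = Σ batch·LOI = 122.0 lb; as yield: glass ÷ batch → 94.25%.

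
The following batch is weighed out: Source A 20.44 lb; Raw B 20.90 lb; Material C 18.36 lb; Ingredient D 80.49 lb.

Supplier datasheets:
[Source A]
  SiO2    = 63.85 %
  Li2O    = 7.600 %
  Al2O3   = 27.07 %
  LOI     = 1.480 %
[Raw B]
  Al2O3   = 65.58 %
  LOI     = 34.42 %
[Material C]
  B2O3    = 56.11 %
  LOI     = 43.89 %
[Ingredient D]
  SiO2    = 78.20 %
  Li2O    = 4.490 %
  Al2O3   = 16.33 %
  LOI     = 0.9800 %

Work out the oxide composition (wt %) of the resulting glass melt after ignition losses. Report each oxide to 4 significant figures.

Glass mass = 123.8 lb (batch 140.2 − LOI 16.34).
Composition: SiO2 61.36%, Li2O 4.172%, Al2O3 26.15%, B2O3 8.318%

The intermediate values are displayed rounded to 4 significant figures between the steps. All arithmetic holds exact precision at all times — each reported result is rounded a single time; the derived quantities are carried in full precision (totals, the yield, ignition loss, net glass mass, the four compositions) from the weighed amounts on 123.8 lb of glass, as set out in the problem or answer text.
Delivered oxide masses:
  SiO2: 20.44·0.6385 + 80.49·0.7820 = 75.99 lb
  Li2O: 20.44·0.07600 + 80.49·0.04490 = 5.167 lb
  Al2O3: 20.44·0.2707 + 20.90·0.6558 + 80.49·0.1633 = 32.38 lb
  B2O3: 18.36·0.5611 = 10.30 lb
LOI: 20.44·0.01480 + 20.90·0.3442 + 18.36·0.4389 + 80.49·0.009800 = 16.34 lb
The glass mass, total less LOI, = 140.2 − 16.34 = 123.8 lb (= Σ oxide masses)
each oxide over glass, ×100, is wt %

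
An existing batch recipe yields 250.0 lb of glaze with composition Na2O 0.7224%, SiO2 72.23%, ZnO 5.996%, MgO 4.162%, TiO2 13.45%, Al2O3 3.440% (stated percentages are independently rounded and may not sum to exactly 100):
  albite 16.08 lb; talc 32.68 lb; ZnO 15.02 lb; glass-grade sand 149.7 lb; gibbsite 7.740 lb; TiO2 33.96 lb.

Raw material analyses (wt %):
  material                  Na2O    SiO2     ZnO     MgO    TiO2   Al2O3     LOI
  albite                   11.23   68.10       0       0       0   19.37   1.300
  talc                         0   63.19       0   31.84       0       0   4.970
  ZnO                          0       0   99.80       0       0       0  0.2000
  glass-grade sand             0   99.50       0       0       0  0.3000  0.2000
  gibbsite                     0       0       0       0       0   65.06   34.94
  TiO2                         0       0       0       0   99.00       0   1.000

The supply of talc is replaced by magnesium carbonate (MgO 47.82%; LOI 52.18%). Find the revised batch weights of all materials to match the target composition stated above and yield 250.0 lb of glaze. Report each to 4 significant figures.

Revised batch per 250.0 lb glaze:
  albite: 16.08 lb
  magnesium carbonate: 21.76 lb
  ZnO: 15.02 lb
  glass-grade sand: 170.5 lb
  gibbsite: 7.644 lb
  TiO2: 33.96 lb
Total batch = 265.0 lb; LOI loss = 14.94 lb

All internal work runs at exact precision end to end — working values are displayed, with 4-significant-digit rounding, in the printout — each reported value sees exactly one rounding. The derived quantities (the totals, LOI, glass mass, six oxide percentages, yield) are rebuilt in exact precision using the weight values at 250.0 lb of glass, as they appear in the question or the answer.
Target oxide masses per 250.0 lb glaze:
  Na2O: 0.7224% × 250.0 = 1.806 lb
  SiO2: 72.23% × 250.0 = 180.6 lb
  ZnO: 5.996% × 250.0 = 14.99 lb
  MgO: 4.162% × 250.0 = 10.40 lb
  TiO2: 13.45% × 250.0 = 33.62 lb
  Al2O3: 3.440% × 250.0 = 8.600 lb
Balance tally, oxide-wise, applying the batch weights above, versus the basis set out (sums match the target masses once rounding is allowed for):
  Na2O: 16.08·0.1123 = 1.806 lb (target 1.806 lb)
  SiO2: 16.08·0.6810 + 170.5·0.9950 = 180.6 lb (target 180.6 lb)
  ZnO: 15.02·0.9980 = 14.99 lb (target 14.99 lb)
  MgO: 21.76·0.4782 = 10.41 lb (target 10.40 lb)
  TiO2: 33.96·0.9900 = 33.62 lb (target 33.62 lb)
  Al2O3: 16.08·0.1937 + 170.5·0.003000 + 7.644·0.6506 = 8.599 lb (target 8.600 lb)
Glass-mass bookkeeping: batch total minus LOI = 250.0 lb (the targets, summed, come to 250.0 lb; against the stated basis, 250.0 lb — a pure rounding effect).
Batch total: Σ batch = 265.0 lb; LOI removed, Σ of batch·LOI: 14.94 lb; yield: glass divided by total = 94.36%.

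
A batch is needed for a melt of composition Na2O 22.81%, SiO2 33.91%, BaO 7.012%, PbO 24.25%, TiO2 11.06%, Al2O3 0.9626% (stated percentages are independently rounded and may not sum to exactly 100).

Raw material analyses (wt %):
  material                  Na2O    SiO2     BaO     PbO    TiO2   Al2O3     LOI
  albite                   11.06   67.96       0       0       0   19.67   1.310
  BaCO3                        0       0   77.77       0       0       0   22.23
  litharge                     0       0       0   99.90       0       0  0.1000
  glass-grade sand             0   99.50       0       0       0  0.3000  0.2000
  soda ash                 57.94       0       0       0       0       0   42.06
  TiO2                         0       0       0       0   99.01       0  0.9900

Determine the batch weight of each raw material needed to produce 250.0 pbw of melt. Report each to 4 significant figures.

Intermediates are displayed (rounded to four significant digits) across the worked steps — every computation keeps full float precision in every operation; each reported figure takes a single rounding. All derived quantities are recomputed from the batch weights at 250.0 pbw of glass in full precision (glass mass, the totals, the yield, ignition loss, six oxide percentages), precisely as stated by question or answer.
Oxide-by-oxide targets in 250.0 pbw melt:
  Na2O: 22.81% × 250.0 = 57.02 pbw
  SiO2: 33.91% × 250.0 = 84.78 pbw
  BaO: 7.012% × 250.0 = 17.53 pbw
  PbO: 24.25% × 250.0 = 60.62 pbw
  TiO2: 11.06% × 250.0 = 27.65 pbw
  Al2O3: 0.9626% × 250.0 = 2.406 pbw
Checking each oxide sum using the reported weights, under the basis named above (delivered sums recover each target inside rounding margins):
  Na2O: 11.05·0.1106 + 96.31·0.5794 = 57.02 pbw (target 57.02 pbw)
  SiO2: 11.05·0.6796 + 77.65·0.9950 = 84.77 pbw (target 84.78 pbw)
  BaO: 22.54·0.7777 = 17.53 pbw (target 17.53 pbw)
  PbO: 60.69·0.9990 = 60.63 pbw (target 60.62 pbw)
  TiO2: 27.93·0.9901 = 27.65 pbw (target 27.65 pbw)
  Al2O3: 11.05·0.1967 + 77.65·0.003000 = 2.406 pbw (target 2.406 pbw)
Glass-mass sanity pass: batch total minus LOI = 250.0 pbw (the Σ of target masses is 250.0 pbw; stated basis 250.0 pbw — differing by rounding only).
Batch total: Σ batch = 296.2 pbw; LOI loss = Σ batch·LOI = 46.16 pbw; as yield: glass ÷ batch → 84.42%.

Batch per 250.0 pbw melt:
  albite: 11.05 pbw
  BaCO3: 22.54 pbw
  litharge: 60.69 pbw
  glass-grade sand: 77.65 pbw
  soda ash: 96.31 pbw
  TiO2: 27.93 pbw
Total batch = 296.2 pbw; LOI loss = 46.16 pbw; yield = 84.42%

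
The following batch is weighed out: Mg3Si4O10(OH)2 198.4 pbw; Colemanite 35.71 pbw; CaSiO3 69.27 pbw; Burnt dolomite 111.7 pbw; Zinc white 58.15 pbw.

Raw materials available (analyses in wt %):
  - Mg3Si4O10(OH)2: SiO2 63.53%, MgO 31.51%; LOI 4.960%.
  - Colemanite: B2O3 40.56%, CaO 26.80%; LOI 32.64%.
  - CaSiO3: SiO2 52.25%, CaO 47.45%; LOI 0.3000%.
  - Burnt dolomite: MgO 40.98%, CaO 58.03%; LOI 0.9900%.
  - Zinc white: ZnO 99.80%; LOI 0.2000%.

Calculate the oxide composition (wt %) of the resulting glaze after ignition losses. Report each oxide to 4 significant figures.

Glass mass = 450.3 pbw (batch 473.2 − LOI 22.93).
Composition: SiO2 36.03%, MgO 24.05%, B2O3 3.216%, ZnO 12.89%, CaO 23.82%

All internal work holds full float precision through the solve; rounding to four significant figures governs each mid-chain value as printed — each reported value is rounded once only. The derived quantities, which include the five compositions, the totals, net glass mass, ignition loss, yield, are computed in exact precision, as written in question or answer, from the batch weights on 450.3 pbw of glass.
Per-oxide mass from batch:
  SiO2: 198.4·0.6353 + 69.27·0.5225 = 162.2 pbw
  MgO: 198.4·0.3151 + 111.7·0.4098 = 108.3 pbw
  B2O3: 35.71·0.4056 = 14.48 pbw
  ZnO: 58.15·0.9980 = 58.03 pbw
  CaO: 35.71·0.2680 + 69.27·0.4745 + 111.7·0.5803 = 107.3 pbw
LOI: 198.4·0.04960 + 35.71·0.3264 + 69.27·0.003000 + 111.7·0.009900 + 58.15·0.002000 = 22.93 pbw
batch − LOI leaves glass = 473.2 − 22.93 = 450.3 pbw (= the summed oxide contributions)
wt % = oxide mass / glass mass × 100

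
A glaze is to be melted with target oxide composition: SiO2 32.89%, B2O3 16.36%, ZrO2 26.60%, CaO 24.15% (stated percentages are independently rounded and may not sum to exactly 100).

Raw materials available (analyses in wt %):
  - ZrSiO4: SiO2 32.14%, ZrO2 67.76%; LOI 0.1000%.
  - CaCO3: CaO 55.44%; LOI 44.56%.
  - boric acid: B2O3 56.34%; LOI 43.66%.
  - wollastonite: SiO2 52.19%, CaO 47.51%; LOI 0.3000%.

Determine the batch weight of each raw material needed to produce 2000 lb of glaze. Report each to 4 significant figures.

All internal work maintains full float precision all the way through. Rounding to 4 significant digits applies to every intermediate as printed; a single rounding yields each reported value; derived quantities, including four oxide percentages, LOI, the totals, yield, net glass mass, are rebuilt starting from the weights for 2000 lb of glass at full float precision as given in either problem or answer.
Oxide mass targets, per 2000 lb glaze:
  SiO2: 32.89% × 2000 = 657.8 lb
  B2O3: 16.36% × 2000 = 327.2 lb
  ZrO2: 26.60% × 2000 = 532.0 lb
  CaO: 24.15% × 2000 = 483.0 lb
Per-oxide balance check applying the batch weights above, relative to the basis at hand (target by target, the sums agree given rounding of the digits):
  SiO2: 785.1·0.3214 + 776.9·0.5219 = 657.8 lb (target 657.8 lb)
  B2O3: 580.8·0.5634 = 327.2 lb (target 327.2 lb)
  ZrO2: 785.1·0.6776 = 532.0 lb (target 532.0 lb)
  CaO: 205.4·0.5544 + 776.9·0.4751 = 483.0 lb (target 483.0 lb)
The glass-mass cross-check: total charge less LOI = 2000 lb (per-oxide target masses sum to 2000 lb; versus the stated basis of 2000 lb — differing by rounding only).
Adding the batch up: Σ batch = 2348 lb; LOI loss = Σ batch·LOI = 348.2 lb; yield, glass over the total, = 85.17%.

Batch per 2000 lb glaze:
  ZrSiO4: 785.1 lb
  CaCO3: 205.4 lb
  boric acid: 580.8 lb
  wollastonite: 776.9 lb
Total batch = 2348 lb; LOI loss = 348.2 lb; yield = 85.17%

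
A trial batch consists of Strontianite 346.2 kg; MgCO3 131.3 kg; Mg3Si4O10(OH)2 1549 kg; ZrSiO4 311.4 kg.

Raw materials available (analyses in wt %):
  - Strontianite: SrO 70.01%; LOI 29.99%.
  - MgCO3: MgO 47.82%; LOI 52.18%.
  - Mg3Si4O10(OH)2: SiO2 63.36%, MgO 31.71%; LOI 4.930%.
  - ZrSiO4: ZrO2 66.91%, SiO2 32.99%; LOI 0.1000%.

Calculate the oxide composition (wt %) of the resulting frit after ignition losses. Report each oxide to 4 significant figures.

Glass mass = 2089 kg (batch 2338 − LOI 249.0).
Composition: ZrO2 9.975%, SiO2 51.90%, SrO 11.60%, MgO 26.52%

Working values are shown rounded to four significant digits in the printout — all internal work holds full precision end to end — each reported number is rounded just once — derived quantities, which include yield, LOI, four oxide percentages, totals, glass mass, are recomputed at full float precision, as they appear in either problem or answer, starting from the weights for 2089 kg of glass.
Mass of each oxide from the mix:
  ZrO2: 311.4·0.6691 = 208.4 kg
  SiO2: 1549·0.6336 + 311.4·0.3299 = 1084 kg
  SrO: 346.2·0.7001 = 242.4 kg
  MgO: 131.3·0.4782 + 1549·0.3171 = 554.0 kg
LOI: 346.2·0.2999 + 131.3·0.5218 + 1549·0.04930 + 311.4·0.001000 = 249.0 kg
Glass = total batch minus LOI = 2338 − 249.0 = 2089 kg (matching Σ of the oxides)
percent share: oxide ÷ glass, ×100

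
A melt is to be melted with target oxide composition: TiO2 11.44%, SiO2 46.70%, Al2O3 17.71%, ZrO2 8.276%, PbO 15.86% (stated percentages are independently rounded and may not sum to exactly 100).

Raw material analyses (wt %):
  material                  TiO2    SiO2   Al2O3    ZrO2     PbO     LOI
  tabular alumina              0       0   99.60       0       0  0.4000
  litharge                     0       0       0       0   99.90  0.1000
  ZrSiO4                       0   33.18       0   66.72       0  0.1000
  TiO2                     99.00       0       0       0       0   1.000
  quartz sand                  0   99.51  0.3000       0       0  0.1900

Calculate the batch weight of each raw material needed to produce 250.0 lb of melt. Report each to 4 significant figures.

Batch per 250.0 lb melt:
  tabular alumina: 44.13 lb
  litharge: 39.69 lb
  ZrSiO4: 31.01 lb
  TiO2: 28.89 lb
  quartz sand: 107.0 lb
Total batch = 250.7 lb; LOI loss = 0.7394 lb; yield = 99.71%

Working values are printed, rounded to four significant digits, on the page — each numeric step carries full float precision throughout — each reported number carries a single rounding. The derived quantities, which include yield, totals, five oxide percentages, net glass mass, ignition loss, are computed in full float precision, as written in either problem or answer, from the batch weights on 250.0 lb of glass.
Per-oxide target masses for 250.0 lb melt:
  TiO2: 11.44% × 250.0 = 28.60 lb
  SiO2: 46.70% × 250.0 = 116.8 lb
  Al2O3: 17.71% × 250.0 = 44.28 lb
  ZrO2: 8.276% × 250.0 = 20.69 lb
  PbO: 15.86% × 250.0 = 39.65 lb
Verifying the oxide balance with the batch weights as given, for the quoted basis mass (sum by sum, the targets are met inside rounding margins):
  TiO2: 28.89·0.9900 = 28.60 lb (target 28.60 lb)
  SiO2: 31.01·0.3318 + 107.0·0.9951 = 116.8 lb (target 116.8 lb)
  Al2O3: 44.13·0.9960 + 107.0·0.003000 = 44.27 lb (target 44.28 lb)
  ZrO2: 31.01·0.6672 = 20.69 lb (target 20.69 lb)
  PbO: 39.69·0.9990 = 39.65 lb (target 39.65 lb)
Mass balance on the glass: total charge less LOI = 250.0 lb (targets for the oxides total 250.0 lb; the stated basis being 250.0 lb — rounding explains the deltas).
Summing the batch: Σ batch = 250.7 lb; loss to ignition Σ batch·LOI = 0.7394 lb; glass ÷ batch gives a yield of 99.71%.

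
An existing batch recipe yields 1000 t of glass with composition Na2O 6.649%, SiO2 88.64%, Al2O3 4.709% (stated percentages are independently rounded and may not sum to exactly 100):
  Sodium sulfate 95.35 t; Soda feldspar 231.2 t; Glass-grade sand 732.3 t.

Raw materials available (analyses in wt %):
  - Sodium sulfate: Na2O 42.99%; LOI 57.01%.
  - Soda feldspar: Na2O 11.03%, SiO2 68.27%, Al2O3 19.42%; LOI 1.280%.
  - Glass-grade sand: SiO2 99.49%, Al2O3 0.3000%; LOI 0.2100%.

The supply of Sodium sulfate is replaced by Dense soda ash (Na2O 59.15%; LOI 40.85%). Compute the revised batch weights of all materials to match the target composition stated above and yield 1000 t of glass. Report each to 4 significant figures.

Revised batch per 1000 t glass:
  Dense soda ash: 69.30 t
  Soda feldspar: 231.2 t
  Glass-grade sand: 732.3 t
Total batch = 1033 t; LOI loss = 32.81 t

Rounding to four significant figures extends to every in-between result as shown — all internal work maintains exact precision in all steps — each reported figure is rounded only once — derived quantities (the totals, glass mass, ignition loss, the three compositions, the yield) are carried at exact precision using the weight values for 1000 t of glass as they appear in the problem or the answer.
Target oxide masses per 1000 t glass:
  Na2O: 6.649% × 1000 = 66.49 t
  SiO2: 88.64% × 1000 = 886.4 t
  Al2O3: 4.709% × 1000 = 47.09 t
Checking each oxide sum applying the batch weights above, against the basis in use (oxide sums agree with the targets within answer rounding):
  Na2O: 69.30·0.5915 + 231.2·0.1103 = 66.49 t (target 66.49 t)
  SiO2: 231.2·0.6827 + 732.3·0.9949 = 886.4 t (target 886.4 t)
  Al2O3: 231.2·0.1942 + 732.3·0.003000 = 47.10 t (target 47.09 t)
Consistency of the glass mass: the batch minus its LOI: 1000 t (summing oxide targets gives 1000 t; stated basis 1000 t — a pure rounding effect).
Batch total: Σ batch = 1033 t; loss to ignition Σ batch·LOI = 32.81 t; the yield ratio, glass ÷ batch: 96.82%.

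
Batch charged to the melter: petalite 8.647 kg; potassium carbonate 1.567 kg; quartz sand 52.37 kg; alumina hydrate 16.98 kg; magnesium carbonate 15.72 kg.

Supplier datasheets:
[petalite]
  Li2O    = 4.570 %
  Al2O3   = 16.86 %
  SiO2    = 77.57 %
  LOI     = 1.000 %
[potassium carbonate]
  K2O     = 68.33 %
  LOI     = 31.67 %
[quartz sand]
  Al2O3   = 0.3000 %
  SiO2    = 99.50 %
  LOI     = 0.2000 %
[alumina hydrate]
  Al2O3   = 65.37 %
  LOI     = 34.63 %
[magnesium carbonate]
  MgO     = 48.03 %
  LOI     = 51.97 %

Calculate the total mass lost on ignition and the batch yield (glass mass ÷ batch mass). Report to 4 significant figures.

LOI loss = 14.74 kg; glass = 80.55 kg; yield = 84.53%

All internal work runs at full float precision in every operation; the intermediate values are displayed with 4-significant-figure rounding in the printout. A single rounding yields every reported number. Derived quantities, including totals, ignition loss, five oxide percentages, glass mass, yield, are recomputed from the weighed amounts at 80.55 kg of glass at exact precision as given in the problem or answer text.
Material-by-material LOI:
  petalite: 8.647 × 0.01000 = 0.08647 kg
  potassium carbonate: 1.567 × 0.3167 = 0.4963 kg
  quartz sand: 52.37 × 0.002000 = 0.1047 kg
  alumina hydrate: 16.98 × 0.3463 = 5.880 kg
  magnesium carbonate: 15.72 × 0.5197 = 8.170 kg
Total LOI = 14.74 kg
Glass = batch − LOI = 95.28 − 14.74 = 80.55 kg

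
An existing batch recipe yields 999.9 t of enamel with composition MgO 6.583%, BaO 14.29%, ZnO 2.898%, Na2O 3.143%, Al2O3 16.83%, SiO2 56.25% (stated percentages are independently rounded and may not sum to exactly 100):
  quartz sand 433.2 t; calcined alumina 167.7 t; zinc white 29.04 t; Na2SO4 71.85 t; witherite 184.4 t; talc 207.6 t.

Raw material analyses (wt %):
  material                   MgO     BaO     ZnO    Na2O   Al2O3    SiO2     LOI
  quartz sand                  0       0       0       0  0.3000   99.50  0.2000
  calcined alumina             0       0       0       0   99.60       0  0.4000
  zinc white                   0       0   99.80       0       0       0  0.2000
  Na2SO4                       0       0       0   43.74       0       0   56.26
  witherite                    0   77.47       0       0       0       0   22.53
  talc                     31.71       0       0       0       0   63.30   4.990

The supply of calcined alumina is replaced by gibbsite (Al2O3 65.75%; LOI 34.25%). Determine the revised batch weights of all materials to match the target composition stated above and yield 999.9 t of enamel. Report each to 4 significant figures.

Intermediates appear, rounded to 4 significant figures, when written out — the working math runs at exact precision from start to finish; a single rounding yields every reported number — all derived quantities (the six compositions, LOI, net glass mass, the yield, totals) are recomputed at full precision from the batch weights at 999.9 t of glass, exactly as printed in the problem or answer text.
Per-oxide target masses for 999.9 t enamel:
  MgO: 6.583% × 999.9 = 65.82 t
  BaO: 14.29% × 999.9 = 142.9 t
  ZnO: 2.898% × 999.9 = 28.98 t
  Na2O: 3.143% × 999.9 = 31.43 t
  Al2O3: 16.83% × 999.9 = 168.3 t
  SiO2: 56.25% × 999.9 = 562.4 t
A balance pass over the oxides, per the reported batch figures, under the basis named above (oxide sums agree with the targets net of answer rounding effects):
  MgO: 207.6·0.3171 = 65.83 t (target 65.82 t)
  BaO: 184.4·0.7747 = 142.9 t (target 142.9 t)
  ZnO: 29.04·0.9980 = 28.98 t (target 28.98 t)
  Na2O: 71.85·0.4374 = 31.43 t (target 31.43 t)
  Al2O3: 433.2·0.003000 + 254.0·0.6575 = 168.3 t (target 168.3 t)
  SiO2: 433.2·0.9950 + 207.6·0.6330 = 562.4 t (target 562.4 t)
The glass-mass cross-check: the batch minus its LOI: 999.8 t (the Σ of target masses is 999.8 t; versus the stated basis of 999.9 t — deltas are rounding alone).
Batch total: Σ batch = 1180 t; loss to ignition Σ batch·LOI = 180.2 t; yield: glass divided by total = 84.73%.

Revised batch per 999.9 t enamel:
  quartz sand: 433.2 t
  gibbsite: 254.0 t
  zinc white: 29.04 t
  Na2SO4: 71.85 t
  witherite: 184.4 t
  talc: 207.6 t
Total batch = 1180 t; LOI loss = 180.2 t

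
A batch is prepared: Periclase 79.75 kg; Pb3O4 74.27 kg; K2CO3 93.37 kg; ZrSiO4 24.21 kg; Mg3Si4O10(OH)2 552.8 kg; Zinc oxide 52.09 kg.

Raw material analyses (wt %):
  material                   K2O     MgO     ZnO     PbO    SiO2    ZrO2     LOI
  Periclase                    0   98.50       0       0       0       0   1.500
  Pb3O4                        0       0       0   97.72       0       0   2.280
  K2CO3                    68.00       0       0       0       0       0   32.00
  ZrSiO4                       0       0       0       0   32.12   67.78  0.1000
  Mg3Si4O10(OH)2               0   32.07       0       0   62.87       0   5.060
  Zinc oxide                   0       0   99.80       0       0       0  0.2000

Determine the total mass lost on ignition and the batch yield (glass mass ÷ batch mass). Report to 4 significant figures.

Intermediates are printed (rounded to 4 significant figures) alongside each step. All internal work carries exact precision in every operation; every reported figure is rounded once only; the derived quantities (the totals, net glass mass, yield, the six compositions, ignition loss) are carried in exact precision using the weight values on 815.6 kg of glass, as given in the problem or the answer.
Loss on ignition, line by line:
  Periclase: 79.75 × 0.01500 = 1.196 kg
  Pb3O4: 74.27 × 0.02280 = 1.693 kg
  K2CO3: 93.37 × 0.3200 = 29.88 kg
  ZrSiO4: 24.21 × 0.001000 = 0.02421 kg
  Mg3Si4O10(OH)2: 552.8 × 0.05060 = 27.97 kg
  Zinc oxide: 52.09 × 0.002000 = 0.1042 kg
Total LOI = 60.87 kg
Glass = batch − LOI = 876.5 − 60.87 = 815.6 kg

LOI loss = 60.87 kg; glass = 815.6 kg; yield = 93.06%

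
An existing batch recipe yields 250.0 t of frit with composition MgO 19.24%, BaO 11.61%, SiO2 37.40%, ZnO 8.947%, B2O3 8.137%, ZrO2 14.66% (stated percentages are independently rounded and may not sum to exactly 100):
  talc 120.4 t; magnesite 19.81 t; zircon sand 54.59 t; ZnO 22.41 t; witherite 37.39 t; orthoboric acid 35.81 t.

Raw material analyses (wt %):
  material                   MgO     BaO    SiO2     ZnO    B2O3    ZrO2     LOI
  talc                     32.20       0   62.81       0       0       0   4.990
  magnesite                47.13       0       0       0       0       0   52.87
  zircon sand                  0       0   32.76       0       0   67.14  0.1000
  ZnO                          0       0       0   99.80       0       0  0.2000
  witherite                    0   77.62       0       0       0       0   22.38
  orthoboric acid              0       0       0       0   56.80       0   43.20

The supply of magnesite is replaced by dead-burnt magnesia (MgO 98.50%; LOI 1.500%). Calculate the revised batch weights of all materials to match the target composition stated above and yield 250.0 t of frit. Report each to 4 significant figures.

All arithmetic keeps full float precision at all times; values along the way appear rounded to four significant figures alongside each step; each reported number is rounded just once; the derived quantities (the yield, six oxide percentages, net glass mass, the totals, ignition loss) are recomputed in full float precision starting from the weights on 250.0 t of glass as given in the question or the answer.
Target masses of each oxide per 250.0 t frit:
  MgO: 19.24% × 250.0 = 48.10 t
  BaO: 11.61% × 250.0 = 29.02 t
  SiO2: 37.40% × 250.0 = 93.50 t
  ZnO: 8.947% × 250.0 = 22.37 t
  B2O3: 8.137% × 250.0 = 20.34 t
  ZrO2: 14.66% × 250.0 = 36.65 t
Per-oxide balance check with the batch weights as given, per the basis as stated (target by target, the sums agree exact up to rounding of places):
  MgO: 120.4·0.3220 + 9.476·0.9850 = 48.10 t (target 48.10 t)
  BaO: 37.39·0.7762 = 29.02 t (target 29.02 t)
  SiO2: 120.4·0.6281 + 54.59·0.3276 = 93.51 t (target 93.50 t)
  ZnO: 22.41·0.9980 = 22.37 t (target 22.37 t)
  B2O3: 35.81·0.5680 = 20.34 t (target 20.34 t)
  ZrO2: 54.59·0.6714 = 36.65 t (target 36.65 t)
Glass-mass sanity pass: the batch minus its LOI: 250.0 t (the targets, summed, come to 250.0 t; against the stated basis, 250.0 t — deltas are rounding alone).
Adding the batch up: Σ batch = 280.1 t; the LOI term Σ batch·LOI equals 30.09 t; yield = glass ÷ total batch = 89.26%.

Revised batch per 250.0 t frit:
  talc: 120.4 t
  dead-burnt magnesia: 9.476 t
  zircon sand: 54.59 t
  ZnO: 22.41 t
  witherite: 37.39 t
  orthoboric acid: 35.81 t
Total batch = 280.1 t; LOI loss = 30.09 t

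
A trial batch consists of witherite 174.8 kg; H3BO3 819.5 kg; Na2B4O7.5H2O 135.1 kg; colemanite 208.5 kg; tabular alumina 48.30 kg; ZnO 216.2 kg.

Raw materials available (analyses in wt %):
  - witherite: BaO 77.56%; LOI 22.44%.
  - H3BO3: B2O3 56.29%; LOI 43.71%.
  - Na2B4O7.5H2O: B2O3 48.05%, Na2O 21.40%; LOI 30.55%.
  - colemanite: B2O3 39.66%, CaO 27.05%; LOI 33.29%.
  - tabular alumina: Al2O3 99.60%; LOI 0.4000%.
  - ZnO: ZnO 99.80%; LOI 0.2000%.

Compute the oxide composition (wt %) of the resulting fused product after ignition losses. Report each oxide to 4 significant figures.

Values along the way are printed (rounded to 4 significant digits) across the worked steps — all internal work holds full float precision from first step to last — a single rounding finalizes each reported number; derived quantities are recomputed in full float precision (LOI, net glass mass, the yield, the six compositions, totals) using the weight values at 1094 kg of glass, as written in the problem or the answer.
Per-oxide mass from batch:
  B2O3: 819.5·0.5629 + 135.1·0.4805 + 208.5·0.3966 = 608.9 kg
  Al2O3: 48.30·0.9960 = 48.11 kg
  Na2O: 135.1·0.2140 = 28.91 kg
  ZnO: 216.2·0.9980 = 215.8 kg
  BaO: 174.8·0.7756 = 135.6 kg
  CaO: 208.5·0.2705 = 56.40 kg
LOI: 174.8·0.2244 + 819.5·0.4371 + 135.1·0.3055 + 208.5·0.3329 + 48.30·0.004000 + 216.2·0.002000 = 508.7 kg
Resulting glass, batch − LOI: 1602 − 508.7 = 1094 kg (consistent with Σ oxide mass)
each oxide over glass, ×100, is wt %

Glass mass = 1094 kg (batch 1602 − LOI 508.7).
Composition: B2O3 55.68%, Al2O3 4.399%, Na2O 2.644%, ZnO 19.73%, BaO 12.40%, CaO 5.157%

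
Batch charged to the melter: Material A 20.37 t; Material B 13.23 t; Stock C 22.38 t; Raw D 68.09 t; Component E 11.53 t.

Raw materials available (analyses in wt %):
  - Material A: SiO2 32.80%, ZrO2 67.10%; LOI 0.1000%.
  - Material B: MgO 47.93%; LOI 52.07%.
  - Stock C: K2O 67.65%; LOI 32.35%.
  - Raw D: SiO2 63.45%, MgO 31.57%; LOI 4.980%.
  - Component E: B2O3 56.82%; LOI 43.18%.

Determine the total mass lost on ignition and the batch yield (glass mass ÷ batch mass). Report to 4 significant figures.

LOI loss = 22.52 t; glass = 113.1 t; yield = 83.39%

All arithmetic carries full precision from start to finish. In-progress results are displayed with 4-significant-digit rounding in the working; each reported figure sees exactly one rounding — all derived quantities are computed at full float precision (ignition loss, net glass mass, the totals, the five compositions, yield) using the weight values on 113.1 t of glass as quoted within either problem or answer.
Material-by-material LOI:
  Material A: 20.37 × 0.001000 = 0.02037 t
  Material B: 13.23 × 0.5207 = 6.889 t
  Stock C: 22.38 × 0.3235 = 7.240 t
  Raw D: 68.09 × 0.04980 = 3.391 t
  Component E: 11.53 × 0.4318 = 4.979 t
Total LOI = 22.52 t
Glass = batch − LOI = 135.6 − 22.52 = 113.1 t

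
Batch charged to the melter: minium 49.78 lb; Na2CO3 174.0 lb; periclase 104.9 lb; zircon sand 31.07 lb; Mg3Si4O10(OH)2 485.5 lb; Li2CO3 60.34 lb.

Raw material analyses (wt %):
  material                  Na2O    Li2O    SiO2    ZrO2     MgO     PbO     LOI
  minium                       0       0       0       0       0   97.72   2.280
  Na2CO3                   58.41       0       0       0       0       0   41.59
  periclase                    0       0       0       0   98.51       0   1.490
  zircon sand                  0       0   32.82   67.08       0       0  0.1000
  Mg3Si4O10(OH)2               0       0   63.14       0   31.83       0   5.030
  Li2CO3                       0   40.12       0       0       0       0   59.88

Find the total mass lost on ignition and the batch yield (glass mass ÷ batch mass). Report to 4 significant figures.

In-progress results appear (rounded to 4 significant figures) alongside each step; the working math runs at full precision at every stage — each reported result takes exactly one rounding — derived quantities (six oxide percentages, LOI, totals, glass mass, the yield) are rebuilt in full float precision from the weighed amounts on 769.9 lb of glass exactly as shown in either problem or answer.
Per-material ignition loss:
  minium: 49.78 × 0.02280 = 1.135 lb
  Na2CO3: 174.0 × 0.4159 = 72.37 lb
  periclase: 104.9 × 0.01490 = 1.563 lb
  zircon sand: 31.07 × 0.001000 = 0.03107 lb
  Mg3Si4O10(OH)2: 485.5 × 0.05030 = 24.42 lb
  Li2CO3: 60.34 × 0.5988 = 36.13 lb
Total LOI = 135.6 lb
Glass = batch − LOI = 905.6 − 135.6 = 769.9 lb

LOI loss = 135.6 lb; glass = 769.9 lb; yield = 85.02%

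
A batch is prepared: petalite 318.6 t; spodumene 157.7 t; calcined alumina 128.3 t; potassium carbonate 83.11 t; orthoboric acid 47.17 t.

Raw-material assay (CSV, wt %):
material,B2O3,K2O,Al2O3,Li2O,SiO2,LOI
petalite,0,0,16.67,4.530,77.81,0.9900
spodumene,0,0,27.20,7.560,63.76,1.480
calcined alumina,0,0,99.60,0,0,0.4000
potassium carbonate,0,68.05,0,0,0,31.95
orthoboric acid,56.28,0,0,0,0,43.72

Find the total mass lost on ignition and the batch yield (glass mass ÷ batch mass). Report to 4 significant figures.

LOI loss = 53.18 t; glass = 681.7 t; yield = 92.76%

Intermediates are printed rounded off to 4 significant digits across the worked steps. Every computation maintains exact precision throughout — a single rounding finalizes each reported figure. The derived quantities, which include the five compositions, glass mass, the yield, LOI, totals, are computed at full float precision, as given in problem or answer, starting from the weights at 681.7 t of glass.
Material-by-material LOI:
  petalite: 318.6 × 0.009900 = 3.154 t
  spodumene: 157.7 × 0.01480 = 2.334 t
  calcined alumina: 128.3 × 0.004000 = 0.5132 t
  potassium carbonate: 83.11 × 0.3195 = 26.55 t
  orthoboric acid: 47.17 × 0.4372 = 20.62 t
Total LOI = 53.18 t
Glass = batch − LOI = 734.9 − 53.18 = 681.7 t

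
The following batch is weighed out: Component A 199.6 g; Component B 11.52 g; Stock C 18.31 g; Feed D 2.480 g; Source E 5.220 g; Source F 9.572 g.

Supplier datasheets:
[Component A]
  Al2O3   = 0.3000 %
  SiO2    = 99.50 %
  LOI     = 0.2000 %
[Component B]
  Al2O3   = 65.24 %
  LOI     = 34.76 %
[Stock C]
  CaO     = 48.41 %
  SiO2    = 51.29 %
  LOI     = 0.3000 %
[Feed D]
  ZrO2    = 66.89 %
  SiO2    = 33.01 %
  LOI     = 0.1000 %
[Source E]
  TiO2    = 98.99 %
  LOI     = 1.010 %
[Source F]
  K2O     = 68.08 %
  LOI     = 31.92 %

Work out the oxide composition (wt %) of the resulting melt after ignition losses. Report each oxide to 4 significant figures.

Glass mass = 239.1 g (batch 246.7 − LOI 7.569).
Composition: Al2O3 3.393%, ZrO2 0.6937%, K2O 2.725%, CaO 3.707%, TiO2 2.161%, SiO2 87.32%

Values along the way are displayed (rounded to four significant figures) between the steps; all internal work carries exact precision in all steps; a single rounding completes every reported figure — derived quantities, including LOI, six oxide percentages, totals, glass mass, the yield, are carried from the weighed amounts per 239.1 g of glass in full precision as set out in question or answer.
Mass of each oxide from the mix:
  Al2O3: 199.6·0.003000 + 11.52·0.6524 = 8.114 g
  ZrO2: 2.480·0.6689 = 1.659 g
  K2O: 9.572·0.6808 = 6.517 g
  CaO: 18.31·0.4841 = 8.864 g
  TiO2: 5.220·0.9899 = 5.167 g
  SiO2: 199.6·0.9950 + 18.31·0.5129 + 2.480·0.3301 = 208.8 g
LOI: 199.6·0.002000 + 11.52·0.3476 + 18.31·0.003000 + 2.480·0.001000 + 5.220·0.01010 + 9.572·0.3192 = 7.569 g
Resulting glass, batch − LOI: 246.7 − 7.569 = 239.1 g (= Σ oxide masses)
percent by weight: oxide/glass ×100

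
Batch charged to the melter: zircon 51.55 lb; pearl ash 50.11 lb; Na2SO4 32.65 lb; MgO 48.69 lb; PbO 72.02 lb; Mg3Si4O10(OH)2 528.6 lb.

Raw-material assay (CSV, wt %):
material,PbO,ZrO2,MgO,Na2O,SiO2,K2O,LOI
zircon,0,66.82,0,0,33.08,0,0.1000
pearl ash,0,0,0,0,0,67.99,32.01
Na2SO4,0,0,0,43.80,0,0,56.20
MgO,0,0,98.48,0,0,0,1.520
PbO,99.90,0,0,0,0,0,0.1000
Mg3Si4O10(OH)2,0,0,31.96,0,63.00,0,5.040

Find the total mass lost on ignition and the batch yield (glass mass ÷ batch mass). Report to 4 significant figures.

Each numeric step runs at full precision in all steps; working values are shown, with 4-significant-digit rounding, across the worked steps. Exactly one rounding goes into each reported result; all derived quantities are recomputed at full float precision (the totals, net glass mass, the six compositions, yield, ignition loss) starting from the weights on 721.7 lb of glass as quoted within problem or answer.
Material-by-material LOI:
  zircon: 51.55 × 0.001000 = 0.05155 lb
  pearl ash: 50.11 × 0.3201 = 16.04 lb
  Na2SO4: 32.65 × 0.5620 = 18.35 lb
  MgO: 48.69 × 0.01520 = 0.7401 lb
  PbO: 72.02 × 0.001000 = 0.07202 lb
  Mg3Si4O10(OH)2: 528.6 × 0.05040 = 26.64 lb
Total LOI = 61.89 lb
Glass = batch − LOI = 783.6 − 61.89 = 721.7 lb

LOI loss = 61.89 lb; glass = 721.7 lb; yield = 92.10%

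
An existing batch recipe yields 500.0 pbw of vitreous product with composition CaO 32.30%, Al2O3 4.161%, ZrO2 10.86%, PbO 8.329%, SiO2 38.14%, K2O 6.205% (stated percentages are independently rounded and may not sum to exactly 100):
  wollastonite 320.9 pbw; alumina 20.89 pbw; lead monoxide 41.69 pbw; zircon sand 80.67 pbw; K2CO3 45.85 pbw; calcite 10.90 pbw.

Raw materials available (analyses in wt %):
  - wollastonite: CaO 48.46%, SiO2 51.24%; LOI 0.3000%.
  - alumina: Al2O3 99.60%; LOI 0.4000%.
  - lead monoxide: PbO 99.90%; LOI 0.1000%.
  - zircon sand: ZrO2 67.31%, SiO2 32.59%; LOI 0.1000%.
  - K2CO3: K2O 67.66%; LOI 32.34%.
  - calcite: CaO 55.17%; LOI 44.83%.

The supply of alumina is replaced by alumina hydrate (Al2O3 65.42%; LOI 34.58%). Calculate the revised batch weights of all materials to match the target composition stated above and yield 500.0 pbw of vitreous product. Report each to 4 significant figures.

Intermediates are displayed (rounded to 4 significant digits) between the steps; full float precision is carried at each step. A single rounding yields every reported result — derived quantities, which include LOI, net glass mass, six oxide percentages, totals, the yield, are computed in exact precision, as they appear in the question or the answer, from the weighed amounts at 500.0 pbw of glass.
The oxide mass targets at 500.0 pbw vitreous product:
  CaO: 32.30% × 500.0 = 161.5 pbw
  Al2O3: 4.161% × 500.0 = 20.80 pbw
  ZrO2: 10.86% × 500.0 = 54.30 pbw
  PbO: 8.329% × 500.0 = 41.64 pbw
  SiO2: 38.14% × 500.0 = 190.7 pbw
  K2O: 6.205% × 500.0 = 31.02 pbw
Verifying the oxide balance from the weights as reported, for the quoted basis mass (sums match the target masses up to rounding of the answer):
  CaO: 320.9·0.4846 + 10.90·0.5517 = 161.5 pbw (target 161.5 pbw)
  Al2O3: 31.80·0.6542 = 20.80 pbw (target 20.80 pbw)
  ZrO2: 80.67·0.6731 = 54.30 pbw (target 54.30 pbw)
  PbO: 41.69·0.9990 = 41.65 pbw (target 41.64 pbw)
  SiO2: 320.9·0.5124 + 80.67·0.3259 = 190.7 pbw (target 190.7 pbw)
  K2O: 45.85·0.6766 = 31.02 pbw (target 31.02 pbw)
Consistency of the glass mass: Σ batch − LOI loss = 500.0 pbw (targets for the oxides total 500.0 pbw; with the basis standing at 500.0 pbw — rounding explains the deltas).
Batch grand total — Σ batch = 531.8 pbw; the LOI term Σ batch·LOI equals 31.80 pbw; as yield: glass ÷ batch → 94.02%.

Revised batch per 500.0 pbw vitreous product:
  wollastonite: 320.9 pbw
  alumina hydrate: 31.80 pbw
  lead monoxide: 41.69 pbw
  zircon sand: 80.67 pbw
  K2CO3: 45.85 pbw
  calcite: 10.90 pbw
Total batch = 531.8 pbw; LOI loss = 31.80 pbw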